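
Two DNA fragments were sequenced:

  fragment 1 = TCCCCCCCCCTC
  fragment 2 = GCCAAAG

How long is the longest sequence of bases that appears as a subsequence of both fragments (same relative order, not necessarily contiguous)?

Match C at fragment 1[2]=fragment 2[2] → C at fragment 1[3]=fragment 2[3] — 2 bases in the same relative order in both. Since dp[12][7] = 2, nothing longer is possible.

2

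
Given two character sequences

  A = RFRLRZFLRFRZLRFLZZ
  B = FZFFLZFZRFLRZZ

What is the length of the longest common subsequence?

One common subsequence of length 11: F [2,1]; then Z [6,2]; then F [7,4]; then L [8,5]; then F [10,7]; then Z [12,8]; then R [14,9]; then F [15,10]; then L [16,11]; then Z [17,13]; then Z [18,14]. Since dp[18][14] = 11, nothing longer is possible.

11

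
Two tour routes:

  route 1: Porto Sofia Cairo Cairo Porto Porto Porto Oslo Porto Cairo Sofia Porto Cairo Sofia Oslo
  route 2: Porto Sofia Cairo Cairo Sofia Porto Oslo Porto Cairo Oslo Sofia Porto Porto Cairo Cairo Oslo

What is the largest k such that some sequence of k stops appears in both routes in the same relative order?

12

Match Porto [1,1], then Sofia [2,2], then Cairo [3,3], then Cairo [4,4], then Porto [7,6], then Oslo [8,7], then Porto [9,8], then Cairo [10,9], then Sofia [11,11], then Porto [12,13], then Cairo [13,15], then Oslo [15,16] — 12 stops in the same relative order in both. The LCS DP gives dp[15][16] = 12, so this is optimal.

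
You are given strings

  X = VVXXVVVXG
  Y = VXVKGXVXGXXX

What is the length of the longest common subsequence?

Match V (X #1, Y #1), V (X #2, Y #3), X (X #4, Y #6), V (X #7, Y #7), X (X #8, Y #8), G (X #9, Y #9) — 6 characters in the same relative order in both. Since dp[9][12] = 6, nothing longer is possible.

6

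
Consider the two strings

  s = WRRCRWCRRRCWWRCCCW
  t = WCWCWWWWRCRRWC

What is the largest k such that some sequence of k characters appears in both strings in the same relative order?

Pick W [1,1], C [4,2], W [6,3], C [7,4], R [8,9], R [9,11], R [10,12], W [13,13], C [17,14]; all 9 characters appear in both, in order, and the DP table's final entry dp[18][14] is also 9, so no common subsequence is longer.

9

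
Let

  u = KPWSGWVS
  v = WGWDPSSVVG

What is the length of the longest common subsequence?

Match W at u[3]=v[1]; then G at u[5]=v[2]; then W at u[6]=v[3]; then V at u[7]=v[9] — 4 characters in the same relative order in both. Since dp[8][10] = 4, nothing longer is possible.

4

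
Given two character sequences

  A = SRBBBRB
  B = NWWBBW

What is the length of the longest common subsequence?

Match B at A[3]=B[4] → B at A[4]=B[5] — 2 characters in the same relative order in both, and the DP table's final entry dp[7][6] is also 2, so no common subsequence is longer.

2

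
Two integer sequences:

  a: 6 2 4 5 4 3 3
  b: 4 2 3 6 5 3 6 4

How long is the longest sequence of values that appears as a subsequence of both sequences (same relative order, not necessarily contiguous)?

3

Let dp[i][j] be the LCS length of the first i values of a and the first j values of b. dp[i][j] = dp[i-1][j-1]+1 when the i-th and j-th values match, else max(dp[i-1][j], dp[i][j-1]).
    ·  4  2  3  6  5  3  6  4
 ·  0  0  0  0  0  0  0  0  0
 6  0  0  0  0  1  1  1  1  1
 2  0  0  1  1  1  1  1  1  1
 4  0  1  1  1  1  1  1  1  2
 5  0  1  1  1  1  2  2  2  2
 4  0  1  1  1  1  2  2  2  3
 3  0  1  1  2  2  2  3  3  3
 3  0  1  1  2  2  2  3  3  3
dp[7][8] = 3. One LCS (by backtracking along matches): 6, 5, 4.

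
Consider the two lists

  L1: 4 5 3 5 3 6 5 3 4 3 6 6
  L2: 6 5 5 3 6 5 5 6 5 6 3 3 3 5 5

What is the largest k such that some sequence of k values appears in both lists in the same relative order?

Match 5 at L1[2]=L2[3], then 3 at L1[3]=L2[4], then 5 at L1[4]=L2[7], then 6 at L1[6]=L2[8], then 5 at L1[7]=L2[9], then 3 at L1[8]=L2[12], then 3 at L1[10]=L2[13] — 7 values in the same relative order in both. dp[12][15] = 7 confirms this is the maximum.

7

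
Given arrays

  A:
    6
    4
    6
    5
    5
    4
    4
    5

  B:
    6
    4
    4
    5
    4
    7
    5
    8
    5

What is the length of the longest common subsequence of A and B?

Pick 6 (A #1, B #1), then 4 (A #2, B #3), then 5 (A #4, B #4), then 5 (A #5, B #7), then 5 (A #8, B #9); all 5 values appear in both, in order. The LCS DP gives dp[8][9] = 5, so this is optimal.

5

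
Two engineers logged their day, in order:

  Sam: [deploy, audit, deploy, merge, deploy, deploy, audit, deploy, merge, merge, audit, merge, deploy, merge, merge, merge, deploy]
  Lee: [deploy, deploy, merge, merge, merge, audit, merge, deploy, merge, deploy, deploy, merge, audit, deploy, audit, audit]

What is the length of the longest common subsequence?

One common subsequence of length 11: deploy (Sam #1, Lee #1) → deploy (Sam #3, Lee #2) → merge (Sam #4, Lee #3) → merge (Sam #9, Lee #4) → merge (Sam #10, Lee #5) → audit (Sam #11, Lee #6) → merge (Sam #12, Lee #7) → deploy (Sam #13, Lee #8) → merge (Sam #14, Lee #9) → merge (Sam #15, Lee #12) → deploy (Sam #17, Lee #14). dp[17][16] = 11 confirms this is the maximum.

11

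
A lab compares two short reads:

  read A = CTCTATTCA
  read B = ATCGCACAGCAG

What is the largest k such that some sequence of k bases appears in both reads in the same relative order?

5

One common subsequence of length 5: C [1,5], C [3,7], A [5,8], C [8,10], A [9,11]. Since dp[9][12] = 5, nothing longer is possible.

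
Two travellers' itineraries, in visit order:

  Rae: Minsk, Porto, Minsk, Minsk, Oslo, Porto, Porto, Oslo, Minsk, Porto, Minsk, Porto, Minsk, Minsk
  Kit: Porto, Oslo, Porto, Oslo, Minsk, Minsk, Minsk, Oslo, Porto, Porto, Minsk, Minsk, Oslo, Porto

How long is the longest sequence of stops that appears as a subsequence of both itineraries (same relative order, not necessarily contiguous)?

Pick Minsk (Rae #1, Kit #5), then Minsk (Rae #3, Kit #6), then Minsk (Rae #4, Kit #7), then Oslo (Rae #5, Kit #8), then Porto (Rae #6, Kit #9), then Porto (Rae #7, Kit #10), then Minsk (Rae #9, Kit #11), then Minsk (Rae #11, Kit #12), then Porto (Rae #12, Kit #14); all 9 stops appear in both, in order. The LCS DP gives dp[14][14] = 9, so this is optimal.

9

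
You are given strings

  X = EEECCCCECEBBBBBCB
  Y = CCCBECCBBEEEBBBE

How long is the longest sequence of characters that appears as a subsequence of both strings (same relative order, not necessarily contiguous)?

Pick C (X #4, Y #1), C (X #5, Y #2), C (X #6, Y #3), C (X #7, Y #6), C (X #9, Y #7), B (X #11, Y #8), B (X #12, Y #9), B (X #13, Y #13), B (X #14, Y #14), B (X #15, Y #15); all 10 characters appear in both, in order, and the DP table's final entry dp[17][16] is also 10, so no common subsequence is longer.

10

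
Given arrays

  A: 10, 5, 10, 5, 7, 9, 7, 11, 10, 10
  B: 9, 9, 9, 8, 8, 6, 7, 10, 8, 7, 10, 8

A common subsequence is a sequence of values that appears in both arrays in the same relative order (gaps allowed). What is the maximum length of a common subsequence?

Let dp[i][j] be the LCS length of the first i values of A and the first j values of B. dp[i][j] = dp[i-1][j-1]+1 when the i-th and j-th values match, else max(dp[i-1][j], dp[i][j-1]).
    ·  9  9  9  8  8  6  7 10  8  7 10  8
 ·  0  0  0  0  0  0  0  0  0  0  0  0  0
10  0  0  0  0  0  0  0  0  1  1  1  1  1
 5  0  0  0  0  0  0  0  0  1  1  1  1  1
10  0  0  0  0  0  0  0  0  1  1  1  2  2
 5  0  0  0  0  0  0  0  0  1  1  1  2  2
 7  0  0  0  0  0  0  0  1  1  1  2  2  2
 9  0  1  1  1  1  1  1  1  1  1  2  2  2
 7  0  1  1  1  1  1  1  2  2  2  2  2  2
11  0  1  1  1  1  1  1  2  2  2  2  2  2
10  0  1  1  1  1  1  1  2  3  3  3  3  3
10  0  1  1  1  1  1  1  2  3  3  3  4  4
dp[10][12] = 4. One LCS (by backtracking along matches): 9, 7, 10, 10.

4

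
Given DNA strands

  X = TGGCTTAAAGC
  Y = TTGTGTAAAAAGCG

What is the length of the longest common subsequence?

9

Pick T at X[1]=Y[2], then G at X[2]=Y[3], then G at X[3]=Y[5], then T at X[5]=Y[6], then A at X[7]=Y[9], then A at X[8]=Y[10], then A at X[9]=Y[11], then G at X[10]=Y[12], then C at X[11]=Y[13]; all 9 bases appear in both, in order. Since dp[11][14] = 9, nothing longer is possible.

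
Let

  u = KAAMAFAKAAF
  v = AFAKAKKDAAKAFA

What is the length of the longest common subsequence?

7

Pick K at u[1]=v[4]; then A at u[2]=v[5]; then A at u[5]=v[9]; then A at u[7]=v[10]; then K at u[8]=v[11]; then A at u[9]=v[12]; then A at u[10]=v[14]; all 7 characters appear in both, in order. Since dp[11][14] = 7, nothing longer is possible.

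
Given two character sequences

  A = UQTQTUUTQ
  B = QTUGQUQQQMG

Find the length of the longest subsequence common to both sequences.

Let dp[i][j] be the LCS length of the first i characters of A and the first j characters of B. dp[i][j] = dp[i-1][j-1]+1 when the i-th and j-th characters match, else max(dp[i-1][j], dp[i][j-1]).
    ·  Q  T  U  G  Q  U  Q  Q  Q  M  G
 ·  0  0  0  0  0  0  0  0  0  0  0  0
 U  0  0  0  1  1  1  1  1  1  1  1  1
 Q  0  1  1  1  1  2  2  2  2  2  2  2
 T  0  1  2  2  2  2  2  2  2  2  2  2
 Q  0  1  2  2  2  3  3  3  3  3  3  3
 T  0  1  2  2  2  3  3  3  3  3  3  3
 U  0  1  2  3  3  3  4  4  4  4  4  4
 U  0  1  2  3  3  3  4  4  4  4  4  4
 T  0  1  2  3  3  3  4  4  4  4  4  4
 Q  0  1  2  3  3  4  4  5  5  5  5  5
dp[9][11] = 5. One LCS (by backtracking along matches): QTQUQ.

5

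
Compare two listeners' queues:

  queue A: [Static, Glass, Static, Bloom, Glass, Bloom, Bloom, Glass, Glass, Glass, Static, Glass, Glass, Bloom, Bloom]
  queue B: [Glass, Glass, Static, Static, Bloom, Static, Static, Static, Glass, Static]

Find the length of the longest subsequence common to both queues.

Pick Static (queue A #1, queue B #3) → Static (queue A #3, queue B #4) → Bloom (queue A #4, queue B #5) → Glass (queue A #10, queue B #9) → Static (queue A #11, queue B #10); all 5 songs appear in both, in order. dp[15][10] = 5 confirms this is the maximum.

5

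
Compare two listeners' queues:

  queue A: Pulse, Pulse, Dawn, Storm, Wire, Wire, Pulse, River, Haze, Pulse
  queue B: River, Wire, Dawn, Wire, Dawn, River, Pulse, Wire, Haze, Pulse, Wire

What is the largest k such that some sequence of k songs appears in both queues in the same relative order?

5

Match Dawn at queue A[3]=queue B[3]; then Wire at queue A[5]=queue B[4]; then Wire at queue A[6]=queue B[8]; then Haze at queue A[9]=queue B[9]; then Pulse at queue A[10]=queue B[10] — 5 songs in the same relative order in both, and the DP table's final entry dp[10][11] is also 5, so no common subsequence is longer.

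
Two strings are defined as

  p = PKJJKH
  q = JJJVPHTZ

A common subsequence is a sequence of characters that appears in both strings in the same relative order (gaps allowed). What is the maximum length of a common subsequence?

3

Match J (p #3, q #2) → J (p #4, q #3) → H (p #6, q #6) — 3 characters in the same relative order in both. Since dp[6][8] = 3, nothing longer is possible.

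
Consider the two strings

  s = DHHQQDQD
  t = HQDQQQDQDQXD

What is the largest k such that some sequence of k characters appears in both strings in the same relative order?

Let dp[i][j] be the LCS length of the first i characters of s and the first j characters of t. dp[i][j] = dp[i-1][j-1]+1 when the i-th and j-th characters match, else max(dp[i-1][j], dp[i][j-1]).
    ·  H  Q  D  Q  Q  Q  D  Q  D  Q  X  D
 ·  0  0  0  0  0  0  0  0  0  0  0  0  0
 D  0  0  0  1  1  1  1  1  1  1  1  1  1
 H  0  1  1  1  1  1  1  1  1  1  1  1  1
 H  0  1  1  1  1  1  1  1  1  1  1  1  1
 Q  0  1  2  2  2  2  2  2  2  2  2  2  2
 Q  0  1  2  2  3  3  3  3  3  3  3  3  3
 D  0  1  2  3  3  3  3  4  4  4  4  4  4
 Q  0  1  2  3  4  4  4  4  5  5  5  5  5
 D  0  1  2  3  4  4  4  5  5  6  6  6  6
dp[8][12] = 6. One LCS (by backtracking along matches): DQQDQD.

6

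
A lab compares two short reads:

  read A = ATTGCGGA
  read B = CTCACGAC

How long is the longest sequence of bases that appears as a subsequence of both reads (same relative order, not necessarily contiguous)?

4

Let dp[i][j] be the LCS length of the first i bases of read A and the first j bases of read B. dp[i][j] = dp[i-1][j-1]+1 when the i-th and j-th bases match, else max(dp[i-1][j], dp[i][j-1]).
    ·  C  T  C  A  C  G  A  C
 ·  0  0  0  0  0  0  0  0  0
 A  0  0  0  0  1  1  1  1  1
 T  0  0  1  1  1  1  1  1  1
 T  0  0  1  1  1  1  1  1  1
 G  0  0  1  1  1  1  2  2  2
 C  0  1  1  2  2  2  2  2  3
 G  0  1  1  2  2  2  3  3  3
 G  0  1  1  2  2  2  3  3  3
 A  0  1  1  2  3  3  3  4  4
dp[8][8] = 4. One LCS (by backtracking along matches): ACGA.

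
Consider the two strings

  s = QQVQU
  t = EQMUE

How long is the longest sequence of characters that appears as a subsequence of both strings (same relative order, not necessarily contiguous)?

2

Pick Q (s #1, t #2), then U (s #5, t #4); all 2 characters appear in both, in order. The LCS DP gives dp[5][5] = 2, so this is optimal.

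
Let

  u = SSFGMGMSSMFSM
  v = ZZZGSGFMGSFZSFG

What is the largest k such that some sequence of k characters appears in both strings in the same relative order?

One common subsequence of length 7: S [1,5]; then F [3,7]; then M [5,8]; then G [6,9]; then S [8,10]; then S [9,13]; then F [11,14]. Since dp[13][15] = 7, nothing longer is possible.

7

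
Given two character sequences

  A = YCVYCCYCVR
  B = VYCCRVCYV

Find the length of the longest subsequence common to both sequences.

6

Match Y [1,2], then C [2,4], then V [3,6], then C [6,7], then Y [7,8], then V [9,9] — 6 characters in the same relative order in both. The LCS DP gives dp[10][9] = 6, so this is optimal.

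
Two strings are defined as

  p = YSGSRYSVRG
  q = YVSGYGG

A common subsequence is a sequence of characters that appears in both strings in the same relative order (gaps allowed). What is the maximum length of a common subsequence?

5

Let dp[i][j] be the LCS length of the first i characters of p and the first j characters of q. dp[i][j] = dp[i-1][j-1]+1 when the i-th and j-th characters match, else max(dp[i-1][j], dp[i][j-1]).
    ·  Y  V  S  G  Y  G  G
 ·  0  0  0  0  0  0  0  0
 Y  0  1  1  1  1  1  1  1
 S  0  1  1  2  2  2  2  2
 G  0  1  1  2  3  3  3  3
 S  0  1  1  2  3  3  3  3
 R  0  1  1  2  3  3  3  3
 Y  0  1  1  2  3  4  4  4
 S  0  1  1  2  3  4  4  4
 V  0  1  2  2  3  4  4  4
 R  0  1  2  2  3  4  4  4
 G  0  1  2  2  3  4  5  5
dp[10][7] = 5. One LCS (by backtracking along matches): YSGYG.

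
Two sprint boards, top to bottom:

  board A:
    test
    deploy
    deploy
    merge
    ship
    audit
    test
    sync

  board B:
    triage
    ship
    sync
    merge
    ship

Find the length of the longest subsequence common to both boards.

One common subsequence of length 2: merge at board A[4]=board B[4] → ship at board A[5]=board B[5]. dp[8][5] = 2 confirms this is the maximum.

2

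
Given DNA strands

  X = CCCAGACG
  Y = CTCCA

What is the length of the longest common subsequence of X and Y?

One common subsequence of length 4: C (X #1, Y #1), C (X #2, Y #3), C (X #3, Y #4), A (X #6, Y #5). The LCS DP gives dp[8][5] = 4, so this is optimal.

4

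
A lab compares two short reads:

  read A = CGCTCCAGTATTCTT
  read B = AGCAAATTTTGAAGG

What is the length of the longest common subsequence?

One common subsequence of length 8: G [2,2], then C [3,3], then A [7,5], then A [10,6], then T [11,7], then T [12,8], then T [14,9], then T [15,10], and the DP table's final entry dp[15][15] is also 8, so no common subsequence is longer.

8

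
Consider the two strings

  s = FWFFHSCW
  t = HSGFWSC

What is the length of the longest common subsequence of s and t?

4

Let dp[i][j] be the LCS length of the first i characters of s and the first j characters of t. dp[i][j] = dp[i-1][j-1]+1 when the i-th and j-th characters match, else max(dp[i-1][j], dp[i][j-1]).
    ·  H  S  G  F  W  S  C
 ·  0  0  0  0  0  0  0  0
 F  0  0  0  0  1  1  1  1
 W  0  0  0  0  1  2  2  2
 F  0  0  0  0  1  2  2  2
 F  0  0  0  0  1  2  2  2
 H  0  1  1  1  1  2  2  2
 S  0  1  2  2  2  2  3  3
 C  0  1  2  2  2  2  3  4
 W  0  1  2  2  2  3  3  4
dp[8][7] = 4. One LCS (by backtracking along matches): FWSC.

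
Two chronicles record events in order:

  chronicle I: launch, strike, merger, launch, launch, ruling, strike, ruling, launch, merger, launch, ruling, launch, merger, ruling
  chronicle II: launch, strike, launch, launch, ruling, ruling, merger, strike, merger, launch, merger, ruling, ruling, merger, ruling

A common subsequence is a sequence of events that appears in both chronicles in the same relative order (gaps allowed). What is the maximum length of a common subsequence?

11

One common subsequence of length 11: launch (chronicle I #1, chronicle II #1), then strike (chronicle I #2, chronicle II #2), then launch (chronicle I #4, chronicle II #3), then launch (chronicle I #5, chronicle II #4), then ruling (chronicle I #6, chronicle II #6), then strike (chronicle I #7, chronicle II #8), then launch (chronicle I #9, chronicle II #10), then merger (chronicle I #10, chronicle II #11), then ruling (chronicle I #12, chronicle II #13), then merger (chronicle I #14, chronicle II #14), then ruling (chronicle I #15, chronicle II #15). dp[15][15] = 11 confirms this is the maximum.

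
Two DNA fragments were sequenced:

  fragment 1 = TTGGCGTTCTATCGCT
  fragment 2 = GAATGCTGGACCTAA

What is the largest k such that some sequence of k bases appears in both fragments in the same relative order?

8

Pick T (fragment 1 #1, fragment 2 #4) → T (fragment 1 #2, fragment 2 #7) → G (fragment 1 #3, fragment 2 #8) → G (fragment 1 #4, fragment 2 #9) → C (fragment 1 #5, fragment 2 #11) → C (fragment 1 #9, fragment 2 #12) → T (fragment 1 #10, fragment 2 #13) → A (fragment 1 #11, fragment 2 #15); all 8 bases appear in both, in order. dp[16][15] = 8 confirms this is the maximum.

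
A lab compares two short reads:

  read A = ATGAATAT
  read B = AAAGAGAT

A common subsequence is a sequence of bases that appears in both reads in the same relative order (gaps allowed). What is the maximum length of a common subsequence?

5

One common subsequence of length 5: A at read A[1]=read B[3]; then G at read A[3]=read B[4]; then A at read A[4]=read B[5]; then A at read A[7]=read B[7]; then T at read A[8]=read B[8], and the DP table's final entry dp[8][8] is also 5, so no common subsequence is longer.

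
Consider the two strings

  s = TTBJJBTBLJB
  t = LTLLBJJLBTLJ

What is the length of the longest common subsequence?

Let dp[i][j] be the LCS length of the first i characters of s and the first j characters of t. dp[i][j] = dp[i-1][j-1]+1 when the i-th and j-th characters match, else max(dp[i-1][j], dp[i][j-1]).
    ·  L  T  L  L  B  J  J  L  B  T  L  J
 ·  0  0  0  0  0  0  0  0  0  0  0  0  0
 T  0  0  1  1  1  1  1  1  1  1  1  1  1
 T  0  0  1  1  1  1  1  1  1  1  2  2  2
 B  0  0  1  1  1  2  2  2  2  2  2  2  2
 J  0  0  1  1  1  2  3  3  3  3  3  3  3
 J  0  0  1  1  1  2  3  4  4  4  4  4  4
 B  0  0  1  1  1  2  3  4  4  5  5  5  5
 T  0  0  1  1  1  2  3  4  4  5  6  6  6
 B  0  0  1  1  1  2  3  4  4  5  6  6  6
 L  0  1  1  2  2  2  3  4  5  5  6  7  7
 J  0  1  1  2  2  2  3  4  5  5  6  7  8
 B  0  1  1  2  2  3  3  4  5  6  6  7  8
dp[11][12] = 8. One LCS (by backtracking along matches): TBJJBTLJ.

8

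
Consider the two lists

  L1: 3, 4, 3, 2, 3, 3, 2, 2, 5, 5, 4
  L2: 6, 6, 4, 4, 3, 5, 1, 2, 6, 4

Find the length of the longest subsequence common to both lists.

4

Let dp[i][j] be the LCS length of the first i values of L1 and the first j values of L2. dp[i][j] = dp[i-1][j-1]+1 when the i-th and j-th values match, else max(dp[i-1][j], dp[i][j-1]).
    ·  6  6  4  4  3  5  1  2  6  4
 ·  0  0  0  0  0  0  0  0  0  0  0
 3  0  0  0  0  0  1  1  1  1  1  1
 4  0  0  0  1  1  1  1  1  1  1  2
 3  0  0  0  1  1  2  2  2  2  2  2
 2  0  0  0  1  1  2  2  2  3  3  3
 3  0  0  0  1  1  2  2  2  3  3  3
 3  0  0  0  1  1  2  2  2  3  3  3
 2  0  0  0  1  1  2  2  2  3  3  3
 2  0  0  0  1  1  2  2  2  3  3  3
 5  0  0  0  1  1  2  3  3  3  3  3
 5  0  0  0  1  1  2  3  3  3  3  3
 4  0  0  0  1  2  2  3  3  3  3  4
dp[11][10] = 4. One LCS (by backtracking along matches): 4, 3, 2, 4.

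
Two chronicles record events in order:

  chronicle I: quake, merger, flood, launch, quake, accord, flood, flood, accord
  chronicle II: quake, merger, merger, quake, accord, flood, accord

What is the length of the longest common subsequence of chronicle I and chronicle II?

One common subsequence of length 6: quake (chronicle I #1, chronicle II #1), merger (chronicle I #2, chronicle II #3), quake (chronicle I #5, chronicle II #4), accord (chronicle I #6, chronicle II #5), flood (chronicle I #8, chronicle II #6), accord (chronicle I #9, chronicle II #7). The LCS DP gives dp[9][7] = 6, so this is optimal.

6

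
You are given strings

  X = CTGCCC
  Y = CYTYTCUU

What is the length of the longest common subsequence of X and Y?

3

Pick C [1,1] → T [2,5] → C [4,6]; all 3 characters appear in both, in order. dp[6][8] = 3 confirms this is the maximum.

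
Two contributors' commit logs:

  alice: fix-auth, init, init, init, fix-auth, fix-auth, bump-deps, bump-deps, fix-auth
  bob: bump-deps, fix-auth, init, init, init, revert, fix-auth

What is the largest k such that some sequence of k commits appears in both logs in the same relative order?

One common subsequence of length 5: fix-auth at alice[1]=bob[2]; then init at alice[2]=bob[3]; then init at alice[3]=bob[4]; then init at alice[4]=bob[5]; then fix-auth at alice[9]=bob[7], and the DP table's final entry dp[9][7] is also 5, so no common subsequence is longer.

5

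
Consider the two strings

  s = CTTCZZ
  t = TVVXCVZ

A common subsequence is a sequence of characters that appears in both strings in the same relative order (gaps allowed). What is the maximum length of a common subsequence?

3

Let dp[i][j] be the LCS length of the first i characters of s and the first j characters of t. dp[i][j] = dp[i-1][j-1]+1 when the i-th and j-th characters match, else max(dp[i-1][j], dp[i][j-1]).
    ·  T  V  V  X  C  V  Z
 ·  0  0  0  0  0  0  0  0
 C  0  0  0  0  0  1  1  1
 T  0  1  1  1  1  1  1  1
 T  0  1  1  1  1  1  1  1
 C  0  1  1  1  1  2  2  2
 Z  0  1  1  1  1  2  2  3
 Z  0  1  1  1  1  2  2  3
dp[6][7] = 3. One LCS (by backtracking along matches): TCZ.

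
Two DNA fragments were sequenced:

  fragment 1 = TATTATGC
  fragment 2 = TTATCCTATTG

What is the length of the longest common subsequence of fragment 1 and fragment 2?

Let dp[i][j] be the LCS length of the first i bases of fragment 1 and the first j bases of fragment 2. dp[i][j] = dp[i-1][j-1]+1 when the i-th and j-th bases match, else max(dp[i-1][j], dp[i][j-1]).
    ·  T  T  A  T  C  C  T  A  T  T  G
 ·  0  0  0  0  0  0  0  0  0  0  0  0
 T  0  1  1  1  1  1  1  1  1  1  1  1
 A  0  1  1  2  2  2  2  2  2  2  2  2
 T  0  1  2  2  3  3  3  3  3  3  3  3
 T  0  1  2  2  3  3  3  4  4  4  4  4
 A  0  1  2  3  3  3  3  4  5  5  5  5
 T  0  1  2  3  4  4  4  4  5  6  6  6
 G  0  1  2  3  4  4  4  4  5  6  6  7
 C  0  1  2  3  4  5  5  5  5  6  6  7
dp[8][11] = 7. One LCS (by backtracking along matches): TATTATG.

7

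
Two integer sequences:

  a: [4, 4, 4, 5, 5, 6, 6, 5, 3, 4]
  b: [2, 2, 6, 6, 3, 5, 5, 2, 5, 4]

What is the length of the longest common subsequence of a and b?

Let dp[i][j] be the LCS length of the first i values of a and the first j values of b. dp[i][j] = dp[i-1][j-1]+1 when the i-th and j-th values match, else max(dp[i-1][j], dp[i][j-1]).
    ·  2  2  6  6  3  5  5  2  5  4
 ·  0  0  0  0  0  0  0  0  0  0  0
 4  0  0  0  0  0  0  0  0  0  0  1
 4  0  0  0  0  0  0  0  0  0  0  1
 4  0  0  0  0  0  0  0  0  0  0  1
 5  0  0  0  0  0  0  1  1  1  1  1
 5  0  0  0  0  0  0  1  2  2  2  2
 6  0  0  0  1  1  1  1  2  2  2  2
 6  0  0  0  1  2  2  2  2  2  2  2
 5  0  0  0  1  2  2  3  3  3  3  3
 3  0  0  0  1  2  3  3  3  3  3  3
 4  0  0  0  1  2  3  3  3  3  3  4
dp[10][10] = 4. One LCS (by backtracking along matches): 5, 5, 5, 4.

4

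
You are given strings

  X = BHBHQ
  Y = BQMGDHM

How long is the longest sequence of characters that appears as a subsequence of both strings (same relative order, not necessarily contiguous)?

Let dp[i][j] be the LCS length of the first i characters of X and the first j characters of Y. dp[i][j] = dp[i-1][j-1]+1 when the i-th and j-th characters match, else max(dp[i-1][j], dp[i][j-1]).
    ·  B  Q  M  G  D  H  M
 ·  0  0  0  0  0  0  0  0
 B  0  1  1  1  1  1  1  1
 H  0  1  1  1  1  1  2  2
 B  0  1  1  1  1  1  2  2
 H  0  1  1  1  1  1  2  2
 Q  0  1  2  2  2  2  2  2
dp[5][7] = 2. One LCS (by backtracking along matches): BH.

2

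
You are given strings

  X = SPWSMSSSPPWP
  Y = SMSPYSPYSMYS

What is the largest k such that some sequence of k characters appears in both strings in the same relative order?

5

One common subsequence of length 5: S [1,6], then P [2,7], then S [4,9], then M [5,10], then S [8,12], and the DP table's final entry dp[12][12] is also 5, so no common subsequence is longer.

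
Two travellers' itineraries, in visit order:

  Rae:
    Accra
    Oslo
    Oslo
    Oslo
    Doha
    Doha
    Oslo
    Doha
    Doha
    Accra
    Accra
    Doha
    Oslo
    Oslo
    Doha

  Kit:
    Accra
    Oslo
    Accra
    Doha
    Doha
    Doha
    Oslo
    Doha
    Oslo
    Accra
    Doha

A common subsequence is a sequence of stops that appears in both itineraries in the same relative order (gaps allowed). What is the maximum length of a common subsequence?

Match Accra at Rae[1]=Kit[1]; then Oslo at Rae[2]=Kit[2]; then Doha at Rae[5]=Kit[5]; then Doha at Rae[6]=Kit[6]; then Oslo at Rae[7]=Kit[7]; then Doha at Rae[8]=Kit[8]; then Accra at Rae[11]=Kit[10]; then Doha at Rae[15]=Kit[11] — 8 stops in the same relative order in both. The LCS DP gives dp[15][11] = 8, so this is optimal.

8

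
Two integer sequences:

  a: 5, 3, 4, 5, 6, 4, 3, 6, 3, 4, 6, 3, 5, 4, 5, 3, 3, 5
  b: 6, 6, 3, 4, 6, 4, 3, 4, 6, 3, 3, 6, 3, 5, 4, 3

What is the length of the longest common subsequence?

12

Pick 3 [2,3] → 4 [3,4] → 6 [5,5] → 4 [6,6] → 3 [7,7] → 6 [8,9] → 3 [9,11] → 6 [11,12] → 3 [12,13] → 5 [13,14] → 4 [14,15] → 3 [17,16]; all 12 values appear in both, in order. dp[18][16] = 12 confirms this is the maximum.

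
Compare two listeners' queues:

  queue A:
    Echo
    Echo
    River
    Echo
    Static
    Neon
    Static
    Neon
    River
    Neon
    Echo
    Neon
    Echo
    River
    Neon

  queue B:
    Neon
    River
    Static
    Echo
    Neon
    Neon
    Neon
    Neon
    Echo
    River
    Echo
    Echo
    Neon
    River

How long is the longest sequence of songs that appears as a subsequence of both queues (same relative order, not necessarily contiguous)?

One common subsequence of length 9: River at queue A[3]=queue B[2]; then Echo at queue A[4]=queue B[4]; then Neon at queue A[6]=queue B[5]; then Neon at queue A[8]=queue B[6]; then Neon at queue A[10]=queue B[7]; then Neon at queue A[12]=queue B[8]; then Echo at queue A[13]=queue B[9]; then River at queue A[14]=queue B[10]; then Neon at queue A[15]=queue B[13]. dp[15][14] = 9 confirms this is the maximum.

9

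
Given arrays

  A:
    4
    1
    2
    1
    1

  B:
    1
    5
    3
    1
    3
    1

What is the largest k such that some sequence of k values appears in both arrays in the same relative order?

3

Let dp[i][j] be the LCS length of the first i values of A and the first j values of B. dp[i][j] = dp[i-1][j-1]+1 when the i-th and j-th values match, else max(dp[i-1][j], dp[i][j-1]).
    ·  1  5  3  1  3  1
 ·  0  0  0  0  0  0  0
 4  0  0  0  0  0  0  0
 1  0  1  1  1  1  1  1
 2  0  1  1  1  1  1  1
 1  0  1  1  1  2  2  2
 1  0  1  1  1  2  2  3
dp[5][6] = 3. One LCS (by backtracking along matches): 1, 1, 1.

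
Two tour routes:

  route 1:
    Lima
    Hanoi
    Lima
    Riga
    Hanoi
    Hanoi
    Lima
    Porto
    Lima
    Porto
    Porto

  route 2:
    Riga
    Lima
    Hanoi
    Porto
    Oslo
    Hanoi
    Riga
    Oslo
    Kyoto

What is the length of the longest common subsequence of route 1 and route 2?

Taking Lima (route 1 #1, route 2 #2), then Hanoi (route 1 #2, route 2 #6), then Riga (route 1 #4, route 2 #7) gives a common subsequence of length 3. The LCS DP gives dp[11][9] = 3, so this is optimal.

3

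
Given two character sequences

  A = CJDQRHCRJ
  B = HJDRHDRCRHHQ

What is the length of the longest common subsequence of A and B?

6

One common subsequence of length 6: J (A #2, B #2) → D (A #3, B #3) → R (A #5, B #4) → H (A #6, B #5) → C (A #7, B #8) → R (A #8, B #9). dp[9][12] = 6 confirms this is the maximum.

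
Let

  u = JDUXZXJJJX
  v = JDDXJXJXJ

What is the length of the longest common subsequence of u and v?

6

Let dp[i][j] be the LCS length of the first i characters of u and the first j characters of v. dp[i][j] = dp[i-1][j-1]+1 when the i-th and j-th characters match, else max(dp[i-1][j], dp[i][j-1]).
    ·  J  D  D  X  J  X  J  X  J
 ·  0  0  0  0  0  0  0  0  0  0
 J  0  1  1  1  1  1  1  1  1  1
 D  0  1  2  2  2  2  2  2  2  2
 U  0  1  2  2  2  2  2  2  2  2
 X  0  1  2  2  3  3  3  3  3  3
 Z  0  1  2  2  3  3  3  3  3  3
 X  0  1  2  2  3  3  4  4  4  4
 J  0  1  2  2  3  4  4  5  5  5
 J  0  1  2  2  3  4  4  5  5  6
 J  0  1  2  2  3  4  4  5  5  6
 X  0  1  2  2  3  4  5  5  6  6
dp[10][9] = 6. One LCS (by backtracking along matches): JDXXJJ.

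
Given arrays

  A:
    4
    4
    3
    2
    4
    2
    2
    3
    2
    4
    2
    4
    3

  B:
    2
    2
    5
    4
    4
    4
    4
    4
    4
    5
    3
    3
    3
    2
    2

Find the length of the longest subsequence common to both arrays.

Taking 4 (A #1, B #8) → 4 (A #2, B #9) → 3 (A #3, B #12) → 3 (A #8, B #13) → 2 (A #9, B #14) → 2 (A #11, B #15) gives a common subsequence of length 6. dp[13][15] = 6 confirms this is the maximum.

6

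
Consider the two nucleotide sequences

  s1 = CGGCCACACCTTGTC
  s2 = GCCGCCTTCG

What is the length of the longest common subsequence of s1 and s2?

8

One common subsequence of length 8: G at s1[3]=s2[1], then C at s1[4]=s2[2], then C at s1[5]=s2[3], then C at s1[9]=s2[5], then C at s1[10]=s2[6], then T at s1[11]=s2[7], then T at s1[12]=s2[8], then G at s1[13]=s2[10]. dp[15][10] = 8 confirms this is the maximum.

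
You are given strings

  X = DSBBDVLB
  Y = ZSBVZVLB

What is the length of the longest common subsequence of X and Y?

Pick S (X #2, Y #2) → B (X #3, Y #3) → V (X #6, Y #6) → L (X #7, Y #7) → B (X #8, Y #8); all 5 characters appear in both, in order, and the DP table's final entry dp[8][8] is also 5, so no common subsequence is longer.

5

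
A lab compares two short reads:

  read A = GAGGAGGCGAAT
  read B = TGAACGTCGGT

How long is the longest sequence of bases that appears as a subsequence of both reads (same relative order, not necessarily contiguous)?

Let dp[i][j] be the LCS length of the first i bases of read A and the first j bases of read B. dp[i][j] = dp[i-1][j-1]+1 when the i-th and j-th bases match, else max(dp[i-1][j], dp[i][j-1]).
    ·  T  G  A  A  C  G  T  C  G  G  T
 ·  0  0  0  0  0  0  0  0  0  0  0  0
 G  0  0  1  1  1  1  1  1  1  1  1  1
 A  0  0  1  2  2  2  2  2  2  2  2  2
 G  0  0  1  2  2  2  3  3  3  3  3  3
 G  0  0  1  2  2  2  3  3  3  4  4  4
 A  0  0  1  2  3  3  3  3  3  4  4  4
 G  0  0  1  2  3  3  4  4  4  4  5  5
 G  0  0  1  2  3  3  4  4  4  5  5  5
 C  0  0  1  2  3  4  4  4  5  5  5  5
 G  0  0  1  2  3  4  5  5  5  6  6  6
 A  0  0  1  2  3  4  5  5  5  6  6  6
 A  0  0  1  2  3  4  5  5  5  6  6  6
 T  0  1  1  2  3  4  5  6  6  6  6  7
dp[12][11] = 7. One LCS (by backtracking along matches): GAAGGGT.

7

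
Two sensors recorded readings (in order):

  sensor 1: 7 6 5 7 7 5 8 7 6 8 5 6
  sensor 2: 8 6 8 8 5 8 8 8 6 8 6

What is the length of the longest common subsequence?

6

Match 6 (sensor 1 #2, sensor 2 #2), 5 (sensor 1 #3, sensor 2 #5), 8 (sensor 1 #7, sensor 2 #8), 6 (sensor 1 #9, sensor 2 #9), 8 (sensor 1 #10, sensor 2 #10), 6 (sensor 1 #12, sensor 2 #11) — 6 values in the same relative order in both. dp[12][11] = 6 confirms this is the maximum.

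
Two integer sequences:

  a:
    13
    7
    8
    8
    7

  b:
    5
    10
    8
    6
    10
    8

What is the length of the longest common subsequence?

2

One common subsequence of length 2: 8 (a #3, b #3), then 8 (a #4, b #6). The LCS DP gives dp[5][6] = 2, so this is optimal.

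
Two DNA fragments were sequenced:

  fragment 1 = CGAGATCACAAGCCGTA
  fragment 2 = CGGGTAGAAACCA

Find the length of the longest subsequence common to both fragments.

Taking C [1,1] → G [2,4] → A [3,6] → G [4,7] → A [8,8] → A [10,9] → A [11,10] → C [13,11] → C [14,12] → A [17,13] gives a common subsequence of length 10. dp[17][13] = 10 confirms this is the maximum.

10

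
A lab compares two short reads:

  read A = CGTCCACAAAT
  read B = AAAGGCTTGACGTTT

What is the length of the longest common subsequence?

Match C (read A #1, read B #6) → G (read A #2, read B #9) → A (read A #6, read B #10) → C (read A #7, read B #11) → T (read A #11, read B #15) — 5 bases in the same relative order in both. The LCS DP gives dp[11][15] = 5, so this is optimal.

5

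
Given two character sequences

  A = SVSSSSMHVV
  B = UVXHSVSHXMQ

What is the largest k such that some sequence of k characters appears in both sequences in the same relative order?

Let dp[i][j] be the LCS length of the first i characters of A and the first j characters of B. dp[i][j] = dp[i-1][j-1]+1 when the i-th and j-th characters match, else max(dp[i-1][j], dp[i][j-1]).
    ·  U  V  X  H  S  V  S  H  X  M  Q
 ·  0  0  0  0  0  0  0  0  0  0  0  0
 S  0  0  0  0  0  1  1  1  1  1  1  1
 V  0  0  1  1  1  1  2  2  2  2  2  2
 S  0  0  1  1  1  2  2  3  3  3  3  3
 S  0  0  1  1  1  2  2  3  3  3  3  3
 S  0  0  1  1  1  2  2  3  3  3  3  3
 S  0  0  1  1  1  2  2  3  3  3  3  3
 M  0  0  1  1  1  2  2  3  3  3  4  4
 H  0  0  1  1  2  2  2  3  4  4  4  4
 V  0  0  1  1  2  2  3  3  4  4  4  4
 V  0  0  1  1  2  2  3  3  4  4  4  4
dp[10][11] = 4. One LCS (by backtracking along matches): SVSM.

4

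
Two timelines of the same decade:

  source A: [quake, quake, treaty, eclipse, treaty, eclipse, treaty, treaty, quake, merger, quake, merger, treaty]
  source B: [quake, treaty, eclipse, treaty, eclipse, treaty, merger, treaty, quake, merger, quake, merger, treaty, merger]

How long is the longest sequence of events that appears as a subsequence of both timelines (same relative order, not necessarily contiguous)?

12

Taking quake [2,1], treaty [3,2], eclipse [4,3], treaty [5,4], eclipse [6,5], treaty [7,6], treaty [8,8], quake [9,9], merger [10,10], quake [11,11], merger [12,12], treaty [13,13] gives a common subsequence of length 12. dp[13][14] = 12 confirms this is the maximum.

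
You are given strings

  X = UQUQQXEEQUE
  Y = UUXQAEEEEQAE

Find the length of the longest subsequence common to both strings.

7

Pick U (X #1, Y #1); then U (X #3, Y #2); then Q (X #4, Y #4); then E (X #7, Y #8); then E (X #8, Y #9); then Q (X #9, Y #10); then E (X #11, Y #12); all 7 characters appear in both, in order, and the DP table's final entry dp[11][12] is also 7, so no common subsequence is longer.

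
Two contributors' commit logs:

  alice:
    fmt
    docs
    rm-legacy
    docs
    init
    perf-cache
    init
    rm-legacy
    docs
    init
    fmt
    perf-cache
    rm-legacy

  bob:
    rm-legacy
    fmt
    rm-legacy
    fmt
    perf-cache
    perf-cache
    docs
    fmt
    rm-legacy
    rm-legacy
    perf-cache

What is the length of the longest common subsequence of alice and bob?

6

Pick fmt at alice[1]=bob[2] → rm-legacy at alice[3]=bob[3] → perf-cache at alice[6]=bob[6] → docs at alice[9]=bob[7] → fmt at alice[11]=bob[8] → perf-cache at alice[12]=bob[11]; all 6 commits appear in both, in order. Since dp[13][11] = 6, nothing longer is possible.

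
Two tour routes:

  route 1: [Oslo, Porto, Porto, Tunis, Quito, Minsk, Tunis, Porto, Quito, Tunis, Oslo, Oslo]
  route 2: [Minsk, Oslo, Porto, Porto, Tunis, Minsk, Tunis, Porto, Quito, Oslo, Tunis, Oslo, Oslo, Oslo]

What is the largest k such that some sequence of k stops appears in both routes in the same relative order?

11

One common subsequence of length 11: Oslo [1,2], then Porto [2,3], then Porto [3,4], then Tunis [4,5], then Minsk [6,6], then Tunis [7,7], then Porto [8,8], then Quito [9,9], then Tunis [10,11], then Oslo [11,13], then Oslo [12,14]. dp[12][14] = 11 confirms this is the maximum.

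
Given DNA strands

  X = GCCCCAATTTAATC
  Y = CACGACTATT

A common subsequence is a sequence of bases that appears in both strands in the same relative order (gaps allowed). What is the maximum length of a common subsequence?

6

Pick C (X #2, Y #1); then C (X #3, Y #3); then C (X #4, Y #6); then A (X #7, Y #8); then T (X #10, Y #9); then T (X #13, Y #10); all 6 bases appear in both, in order, and the DP table's final entry dp[14][10] is also 6, so no common subsequence is longer.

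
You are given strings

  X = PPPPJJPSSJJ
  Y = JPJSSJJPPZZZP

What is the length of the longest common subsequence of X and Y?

Taking P (X #4, Y #2), J (X #6, Y #3), S (X #8, Y #4), S (X #9, Y #5), J (X #10, Y #6), J (X #11, Y #7) gives a common subsequence of length 6. dp[11][13] = 6 confirms this is the maximum.

6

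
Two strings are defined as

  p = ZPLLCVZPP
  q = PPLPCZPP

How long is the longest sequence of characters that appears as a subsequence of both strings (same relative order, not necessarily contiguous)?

6

Let dp[i][j] be the LCS length of the first i characters of p and the first j characters of q. dp[i][j] = dp[i-1][j-1]+1 when the i-th and j-th characters match, else max(dp[i-1][j], dp[i][j-1]).
    ·  P  P  L  P  C  Z  P  P
 ·  0  0  0  0  0  0  0  0  0
 Z  0  0  0  0  0  0  1  1  1
 P  0  1  1  1  1  1  1  2  2
 L  0  1  1  2  2  2  2  2  2
 L  0  1  1  2  2  2  2  2  2
 C  0  1  1  2  2  3  3  3  3
 V  0  1  1  2  2  3  3  3  3
 Z  0  1  1  2  2  3  4  4  4
 P  0  1  2  2  3  3  4  5  5
 P  0  1  2  2  3  3  4  5  6
dp[9][8] = 6. One LCS (by backtracking along matches): PLCZPP.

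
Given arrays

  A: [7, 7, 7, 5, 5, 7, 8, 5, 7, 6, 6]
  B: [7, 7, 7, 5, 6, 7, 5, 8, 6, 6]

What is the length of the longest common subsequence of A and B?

8

Pick 7 at A[1]=B[1], then 7 at A[2]=B[2], then 7 at A[3]=B[3], then 5 at A[4]=B[4], then 5 at A[5]=B[7], then 8 at A[7]=B[8], then 6 at A[10]=B[9], then 6 at A[11]=B[10]; all 8 values appear in both, in order. Since dp[11][10] = 8, nothing longer is possible.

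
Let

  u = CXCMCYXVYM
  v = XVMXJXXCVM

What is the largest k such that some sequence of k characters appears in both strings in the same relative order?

Let dp[i][j] be the LCS length of the first i characters of u and the first j characters of v. dp[i][j] = dp[i-1][j-1]+1 when the i-th and j-th characters match, else max(dp[i-1][j], dp[i][j-1]).
    ·  X  V  M  X  J  X  X  C  V  M
 ·  0  0  0  0  0  0  0  0  0  0  0
 C  0  0  0  0  0  0  0  0  1  1  1
 X  0  1  1  1  1  1  1  1  1  1  1
 C  0  1  1  1  1  1  1  1  2  2  2
 M  0  1  1  2  2  2  2  2  2  2  3
 C  0  1  1  2  2  2  2  2  3  3  3
 Y  0  1  1  2  2  2  2  2  3  3  3
 X  0  1  1  2  3  3  3  3  3  3  3
 V  0  1  2  2  3  3  3  3  3  4  4
 Y  0  1  2  2  3  3  3  3  3  4  4
 M  0  1  2  3  3  3  3  3  3  4  5
dp[10][10] = 5. One LCS (by backtracking along matches): XMCVM.

5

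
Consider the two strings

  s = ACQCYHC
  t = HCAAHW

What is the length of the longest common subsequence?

Match A (s #1, t #4); then H (s #6, t #5) — 2 characters in the same relative order in both. Since dp[7][6] = 2, nothing longer is possible.

2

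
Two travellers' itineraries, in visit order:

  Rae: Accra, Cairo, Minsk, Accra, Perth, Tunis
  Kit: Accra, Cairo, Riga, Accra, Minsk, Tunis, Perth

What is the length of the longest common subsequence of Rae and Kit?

4

Taking Accra [1,1] → Cairo [2,2] → Minsk [3,5] → Perth [5,7] gives a common subsequence of length 4. Since dp[6][7] = 4, nothing longer is possible.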